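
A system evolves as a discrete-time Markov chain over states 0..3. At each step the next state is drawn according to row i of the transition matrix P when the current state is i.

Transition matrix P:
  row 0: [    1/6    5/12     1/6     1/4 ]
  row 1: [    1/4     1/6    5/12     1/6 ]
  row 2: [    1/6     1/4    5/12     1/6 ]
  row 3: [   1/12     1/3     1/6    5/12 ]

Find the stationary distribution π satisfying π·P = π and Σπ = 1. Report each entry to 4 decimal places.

π = [0.1695, 0.2754, 0.3140, 0.2411]

Balance equations π_j = Σ_i π_i·P[i][j]:
  π_0 = 1/6·π_0 + 1/4·π_1 + 1/6·π_2 + 1/12·π_3
  π_1 = 5/12·π_0 + 1/6·π_1 + 1/4·π_2 + 1/3·π_3
  π_2 = 1/6·π_0 + 5/12·π_1 + 5/12·π_2 + 1/6·π_3
  normalize: π_0 + π_1 + π_2 + π_3 = 1
Solving the linear system gives exactly π = [79/466, 385/1398, 439/1398, 337/1398].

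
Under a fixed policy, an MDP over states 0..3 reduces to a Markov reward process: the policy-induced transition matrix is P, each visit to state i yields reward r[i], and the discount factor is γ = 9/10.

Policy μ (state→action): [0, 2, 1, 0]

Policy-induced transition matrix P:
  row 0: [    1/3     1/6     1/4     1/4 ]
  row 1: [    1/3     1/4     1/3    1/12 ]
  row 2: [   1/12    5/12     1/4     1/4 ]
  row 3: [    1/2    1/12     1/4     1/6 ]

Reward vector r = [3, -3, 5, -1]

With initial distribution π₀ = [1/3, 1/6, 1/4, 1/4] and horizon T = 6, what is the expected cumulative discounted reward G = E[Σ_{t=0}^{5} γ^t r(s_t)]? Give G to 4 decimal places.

t=0: π = [0.3333, 0.1667, 0.2500, 0.2500], E[r] = 1.5000, γ^t·E[r] = 1.500000, running G = 1.500000
t=1: π = [0.3125, 0.2222, 0.2639, 0.2014], E[r] = 1.3889, γ^t·E[r] = 1.250000, running G = 2.750000
t=2: π = [0.3009, 0.2344, 0.2685, 0.1962], E[r] = 1.3461, γ^t·E[r] = 1.090313, running G = 3.840313
t=3: π = [0.2989, 0.2370, 0.2695, 0.1946], E[r] = 1.3388, γ^t·E[r] = 0.976008, running G = 4.816320
t=4: π = [0.2984, 0.2376, 0.2697, 0.1943], E[r] = 1.3369, γ^t·E[r] = 0.877110, running G = 5.693430
t=5: π = [0.2983, 0.2377, 0.2698, 0.1942], E[r] = 1.3365, γ^t·E[r] = 0.789177, running G = 6.482607

G = 6.4826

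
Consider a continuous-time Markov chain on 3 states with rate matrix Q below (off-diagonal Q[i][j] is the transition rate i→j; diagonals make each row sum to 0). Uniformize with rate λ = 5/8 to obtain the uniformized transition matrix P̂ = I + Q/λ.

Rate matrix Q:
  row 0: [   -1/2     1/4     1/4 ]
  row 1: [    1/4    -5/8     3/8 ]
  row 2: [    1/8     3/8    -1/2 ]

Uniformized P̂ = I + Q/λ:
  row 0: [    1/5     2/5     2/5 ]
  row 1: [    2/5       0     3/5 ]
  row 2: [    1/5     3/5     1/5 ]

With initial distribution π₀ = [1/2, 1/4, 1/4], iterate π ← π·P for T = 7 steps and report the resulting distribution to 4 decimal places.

π = [0.2683, 0.3415, 0.3902]

t=0: π = [0.5000, 0.2500, 0.2500]
t=1: π = [0.2500, 0.3500, 0.4000]
t=2: π = [0.2700, 0.3400, 0.3900]
t=3: π = [0.2680, 0.3420, 0.3900]
t=4: π = [0.2684, 0.3412, 0.3904]
t=5: π = [0.2682, 0.3416, 0.3902]
t=6: π = [0.2683, 0.3414, 0.3903]
t=7: π = [0.2683, 0.3415, 0.3902]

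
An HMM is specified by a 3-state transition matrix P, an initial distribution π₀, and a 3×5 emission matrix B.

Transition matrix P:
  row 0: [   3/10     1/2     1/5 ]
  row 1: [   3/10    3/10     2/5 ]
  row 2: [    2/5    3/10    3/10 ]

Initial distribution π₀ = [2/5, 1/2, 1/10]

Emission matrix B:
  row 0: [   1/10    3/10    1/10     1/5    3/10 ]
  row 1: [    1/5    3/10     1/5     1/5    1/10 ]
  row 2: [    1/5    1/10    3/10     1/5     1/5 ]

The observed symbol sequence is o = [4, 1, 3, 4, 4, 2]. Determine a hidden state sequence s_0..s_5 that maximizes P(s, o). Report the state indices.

path = [0, 1, 2, 0, 0, 1]

t=0: δ = [1.200e-01, 5.000e-02, 2.000e-02]  (obs o_0=4)
t=1: δ = [1.080e-02, 1.800e-02, 2.400e-03]  ψ = [0, 0, 0]  (obs o_1=1)
t=2: δ = [1.080e-03, 1.080e-03, 1.440e-03]  ψ = [1, 0, 1]  (obs o_2=3)
t=3: δ = [1.728e-04, 5.400e-05, 8.640e-05]  ψ = [2, 0, 1]  (obs o_3=4)
t=4: δ = [1.555e-05, 8.640e-06, 6.912e-06]  ψ = [0, 0, 0]  (obs o_4=4)
t=5: δ = [4.666e-07, 1.555e-06, 1.037e-06]  ψ = [0, 0, 1]  (obs o_5=2)
backtrack: best end state = 1; path = [0, 1, 2, 0, 0, 1]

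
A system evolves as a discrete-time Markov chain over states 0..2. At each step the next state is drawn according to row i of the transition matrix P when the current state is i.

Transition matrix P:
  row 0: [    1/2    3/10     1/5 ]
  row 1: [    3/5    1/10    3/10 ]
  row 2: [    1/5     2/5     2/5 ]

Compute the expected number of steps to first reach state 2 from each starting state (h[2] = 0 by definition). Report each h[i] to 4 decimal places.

h = [4.4444, 4.0741, 0.0000]

First-step conditioning: h[2] = 0; for i ≠ 2, h[i] = 1 + Σ_k P[i][k]·h[k].
  h[0] = 1 + 1/2·h[0] + 3/10·h[1]
  h[1] = 1 + 3/5·h[0] + 1/10·h[1]
Solving the 2×2 linear system over states ≠ 2 gives exactly h = [40/9, 110/27, 0] (h[2] = 0 is the target).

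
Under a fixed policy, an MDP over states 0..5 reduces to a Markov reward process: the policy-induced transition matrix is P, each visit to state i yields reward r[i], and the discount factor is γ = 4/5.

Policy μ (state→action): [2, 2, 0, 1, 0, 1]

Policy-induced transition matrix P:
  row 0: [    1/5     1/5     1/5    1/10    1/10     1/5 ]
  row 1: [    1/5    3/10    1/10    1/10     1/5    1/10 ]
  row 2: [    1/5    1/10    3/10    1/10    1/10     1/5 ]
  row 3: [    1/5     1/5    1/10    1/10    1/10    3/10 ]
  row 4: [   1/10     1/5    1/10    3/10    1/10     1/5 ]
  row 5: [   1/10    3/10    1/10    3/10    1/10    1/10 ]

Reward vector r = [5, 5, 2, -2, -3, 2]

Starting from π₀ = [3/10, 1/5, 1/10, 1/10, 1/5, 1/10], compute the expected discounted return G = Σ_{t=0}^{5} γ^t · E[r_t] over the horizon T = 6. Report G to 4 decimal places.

G = 7.3006

t=0: π = [0.3000, 0.2000, 0.1000, 0.1000, 0.2000, 0.1000], E[r] = 2.1000, γ^t·E[r] = 2.100000, running G = 2.100000
t=1: π = [0.1700, 0.2200, 0.1500, 0.1600, 0.1200, 0.1800], E[r] = 1.9300, γ^t·E[r] = 1.544000, running G = 3.644000
t=2: π = [0.1700, 0.2250, 0.1470, 0.1600, 0.1220, 0.1760], E[r] = 1.9350, γ^t·E[r] = 1.238400, running G = 4.882400
t=3: π = [0.1702, 0.2254, 0.1464, 0.1596, 0.1225, 0.1759], E[r] = 1.9359, γ^t·E[r] = 0.991181, running G = 5.873581
t=4: π = [0.1702, 0.2255, 0.1463, 0.1597, 0.1225, 0.1758], E[r] = 1.9355, γ^t·E[r] = 0.792793, running G = 6.666374
t=5: π = [0.1702, 0.2255, 0.1463, 0.1597, 0.1225, 0.1758], E[r] = 1.9356, γ^t·E[r] = 0.634242, running G = 7.300616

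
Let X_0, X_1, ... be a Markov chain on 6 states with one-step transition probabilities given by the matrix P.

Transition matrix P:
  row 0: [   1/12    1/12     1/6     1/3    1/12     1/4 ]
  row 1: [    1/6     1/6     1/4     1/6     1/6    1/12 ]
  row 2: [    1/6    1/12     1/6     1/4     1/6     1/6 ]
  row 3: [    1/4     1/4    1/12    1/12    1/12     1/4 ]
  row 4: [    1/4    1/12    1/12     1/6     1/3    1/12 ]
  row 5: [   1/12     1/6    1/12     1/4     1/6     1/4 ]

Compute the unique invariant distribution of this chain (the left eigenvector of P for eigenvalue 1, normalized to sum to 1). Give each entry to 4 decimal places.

Balance equations π_j = Σ_i π_i·P[i][j]:
  π_0 = 1/12·π_0 + 1/6·π_1 + 1/6·π_2 + 1/4·π_3 + 1/4·π_4 + 1/12·π_5
  π_1 = 1/12·π_0 + 1/6·π_1 + 1/12·π_2 + 1/4·π_3 + 1/12·π_4 + 1/6·π_5
  π_2 = 1/6·π_0 + 1/4·π_1 + 1/6·π_2 + 1/12·π_3 + 1/12·π_4 + 1/12·π_5
  π_3 = 1/3·π_0 + 1/6·π_1 + 1/4·π_2 + 1/12·π_3 + 1/6·π_4 + 1/4·π_5
  π_4 = 1/12·π_0 + 1/6·π_1 + 1/6·π_2 + 1/12·π_3 + 1/3·π_4 + 1/6·π_5
  normalize: π_0 + π_1 + π_2 + π_3 + π_4 + π_5 = 1
Solving the linear system gives exactly π = [37854/225793, 32764/225793, 29925/225793, 46122/225793, 36761/225793, 42367/225793].

π = [0.1676, 0.1451, 0.1325, 0.2043, 0.1628, 0.1876]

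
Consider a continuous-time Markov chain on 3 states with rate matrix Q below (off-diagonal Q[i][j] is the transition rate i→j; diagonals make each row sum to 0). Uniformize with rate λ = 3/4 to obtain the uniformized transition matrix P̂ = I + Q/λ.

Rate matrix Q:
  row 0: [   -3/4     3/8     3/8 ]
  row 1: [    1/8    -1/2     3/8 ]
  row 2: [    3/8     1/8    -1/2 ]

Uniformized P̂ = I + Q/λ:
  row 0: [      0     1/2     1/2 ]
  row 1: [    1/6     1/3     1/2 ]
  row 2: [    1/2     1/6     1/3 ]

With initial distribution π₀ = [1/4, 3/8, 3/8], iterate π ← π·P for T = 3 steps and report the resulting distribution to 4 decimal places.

π = [0.2639, 0.3073, 0.4288]

t=0: π = [0.2500, 0.3750, 0.3750]
t=1: π = [0.2500, 0.3125, 0.4375]
t=2: π = [0.2708, 0.3021, 0.4271]
t=3: π = [0.2639, 0.3073, 0.4288]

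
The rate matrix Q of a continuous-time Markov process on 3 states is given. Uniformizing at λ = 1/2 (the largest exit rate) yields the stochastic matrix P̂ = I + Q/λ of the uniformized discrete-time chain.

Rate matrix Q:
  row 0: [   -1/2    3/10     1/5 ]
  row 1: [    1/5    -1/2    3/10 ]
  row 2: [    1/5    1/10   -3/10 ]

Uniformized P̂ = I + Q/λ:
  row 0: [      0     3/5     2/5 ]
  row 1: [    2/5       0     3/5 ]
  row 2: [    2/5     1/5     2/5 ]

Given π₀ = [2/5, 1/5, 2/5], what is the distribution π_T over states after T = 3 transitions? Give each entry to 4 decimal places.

π = [0.2784, 0.2752, 0.4464]

t=0: π = [0.4000, 0.2000, 0.4000]
t=1: π = [0.2400, 0.3200, 0.4400]
t=2: π = [0.3040, 0.2320, 0.4640]
t=3: π = [0.2784, 0.2752, 0.4464]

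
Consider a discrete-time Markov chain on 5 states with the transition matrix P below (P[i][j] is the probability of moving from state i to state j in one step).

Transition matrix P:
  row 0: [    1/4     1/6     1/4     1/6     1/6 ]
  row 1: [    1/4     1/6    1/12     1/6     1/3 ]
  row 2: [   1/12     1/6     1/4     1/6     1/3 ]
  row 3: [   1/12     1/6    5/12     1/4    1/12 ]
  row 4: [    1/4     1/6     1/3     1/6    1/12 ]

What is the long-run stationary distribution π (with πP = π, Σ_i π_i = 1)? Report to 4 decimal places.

π = [0.1747, 0.1667, 0.2698, 0.1818, 0.2070]

Balance equations π_j = Σ_i π_i·P[i][j]:
  π_0 = 1/4·π_0 + 1/4·π_1 + 1/12·π_2 + 1/12·π_3 + 1/4·π_4
  π_1 = 1/6·π_0 + 1/6·π_1 + 1/6·π_2 + 1/6·π_3 + 1/6·π_4
  π_2 = 1/4·π_0 + 1/12·π_1 + 1/4·π_2 + 5/12·π_3 + 1/3·π_4
  π_3 = 1/6·π_0 + 1/6·π_1 + 1/6·π_2 + 1/4·π_3 + 1/6·π_4
  normalize: π_0 + π_1 + π_2 + π_3 + π_4 = 1
Solving the linear system gives exactly π = [148/847, 1/6, 457/1694, 2/11, 526/2541].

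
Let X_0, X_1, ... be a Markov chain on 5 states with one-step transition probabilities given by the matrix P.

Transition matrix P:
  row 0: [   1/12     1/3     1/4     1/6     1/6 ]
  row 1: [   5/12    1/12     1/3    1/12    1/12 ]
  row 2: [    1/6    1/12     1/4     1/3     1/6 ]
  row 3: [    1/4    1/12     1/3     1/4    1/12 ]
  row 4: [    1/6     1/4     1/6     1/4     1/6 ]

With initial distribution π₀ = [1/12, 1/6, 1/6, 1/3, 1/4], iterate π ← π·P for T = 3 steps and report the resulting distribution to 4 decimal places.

π = [0.2092, 0.1567, 0.2713, 0.2287, 0.1341]

t=0: π = [0.0833, 0.1667, 0.1667, 0.3333, 0.2500]
t=1: π = [0.2292, 0.1458, 0.2708, 0.2292, 0.1250]
t=2: π = [0.2031, 0.1615, 0.2708, 0.2292, 0.1354]
t=3: π = [0.2092, 0.1567, 0.2713, 0.2287, 0.1341]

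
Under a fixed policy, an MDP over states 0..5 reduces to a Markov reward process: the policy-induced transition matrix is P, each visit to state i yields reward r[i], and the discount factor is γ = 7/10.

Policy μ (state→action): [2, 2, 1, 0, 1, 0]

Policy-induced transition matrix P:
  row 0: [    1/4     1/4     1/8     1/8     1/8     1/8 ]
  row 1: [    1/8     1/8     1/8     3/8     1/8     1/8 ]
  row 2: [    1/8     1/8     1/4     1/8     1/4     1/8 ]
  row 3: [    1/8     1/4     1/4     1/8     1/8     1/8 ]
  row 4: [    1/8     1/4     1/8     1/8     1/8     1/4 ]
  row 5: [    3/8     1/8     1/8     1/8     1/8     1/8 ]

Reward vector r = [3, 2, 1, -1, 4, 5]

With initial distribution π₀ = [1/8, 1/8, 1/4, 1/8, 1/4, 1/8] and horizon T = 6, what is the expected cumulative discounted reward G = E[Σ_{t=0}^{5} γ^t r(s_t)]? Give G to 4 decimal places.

G = 6.7566

t=0: π = [0.1250, 0.1250, 0.2500, 0.1250, 0.2500, 0.1250], E[r] = 2.3750, γ^t·E[r] = 2.375000, running G = 2.375000
t=1: π = [0.1719, 0.1875, 0.1719, 0.1563, 0.1563, 0.1563], E[r] = 2.3125, γ^t·E[r] = 1.618750, running G = 3.993750
t=2: π = [0.1855, 0.1855, 0.1660, 0.1719, 0.1465, 0.1445], E[r] = 2.2305, γ^t·E[r] = 1.092930, running G = 5.086680
t=3: π = [0.1843, 0.1880, 0.1672, 0.1714, 0.1458, 0.1433], E[r] = 2.2244, γ^t·E[r] = 0.762957, running G = 5.849637
t=4: π = [0.1839, 0.1877, 0.1673, 0.1720, 0.1459, 0.1432], E[r] = 2.2220, γ^t·E[r] = 0.533506, running G = 6.383143
t=5: π = [0.1838, 0.1877, 0.1674, 0.1719, 0.1459, 0.1432], E[r] = 2.2222, γ^t·E[r] = 0.373478, running G = 6.756621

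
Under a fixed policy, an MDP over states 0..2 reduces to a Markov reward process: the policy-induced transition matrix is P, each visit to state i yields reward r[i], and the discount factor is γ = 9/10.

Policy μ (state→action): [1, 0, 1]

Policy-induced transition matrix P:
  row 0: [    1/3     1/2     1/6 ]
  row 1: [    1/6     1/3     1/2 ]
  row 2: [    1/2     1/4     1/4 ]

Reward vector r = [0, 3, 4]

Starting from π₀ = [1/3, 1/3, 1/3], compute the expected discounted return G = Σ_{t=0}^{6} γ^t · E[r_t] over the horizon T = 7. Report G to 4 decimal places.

t=0: π = [0.3333, 0.3333, 0.3333], E[r] = 2.3333, γ^t·E[r] = 2.333333, running G = 2.333333
t=1: π = [0.3333, 0.3611, 0.3056], E[r] = 2.3056, γ^t·E[r] = 2.075000, running G = 4.408333
t=2: π = [0.3241, 0.3634, 0.3125], E[r] = 2.3403, γ^t·E[r] = 1.895625, running G = 6.303958
t=3: π = [0.3248, 0.3613, 0.3139], E[r] = 2.3393, γ^t·E[r] = 1.705359, running G = 8.009318
t=4: π = [0.3254, 0.3613, 0.3133], E[r] = 2.3370, γ^t·E[r] = 1.533294, running G = 9.542612
t=5: π = [0.3253, 0.3615, 0.3132], E[r] = 2.3372, γ^t·E[r] = 1.380119, running G = 10.922731
t=6: π = [0.3253, 0.3615, 0.3133], E[r] = 2.3374, γ^t·E[r] = 1.242182, running G = 12.164912

G = 12.1649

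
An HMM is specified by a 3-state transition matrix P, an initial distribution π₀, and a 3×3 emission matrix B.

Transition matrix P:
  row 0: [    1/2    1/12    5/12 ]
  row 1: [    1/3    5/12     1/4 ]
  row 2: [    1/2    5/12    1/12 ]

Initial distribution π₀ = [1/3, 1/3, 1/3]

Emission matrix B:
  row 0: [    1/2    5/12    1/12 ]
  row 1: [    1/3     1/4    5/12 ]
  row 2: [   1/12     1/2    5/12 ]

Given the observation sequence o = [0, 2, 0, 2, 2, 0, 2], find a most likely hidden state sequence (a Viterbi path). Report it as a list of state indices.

t=0: δ = [1.667e-01, 1.111e-01, 2.778e-02]  (obs o_0=0)
t=1: δ = [6.944e-03, 1.929e-02, 2.894e-02]  ψ = [0, 1, 0]  (obs o_1=2)
t=2: δ = [7.234e-03, 4.019e-03, 4.019e-04]  ψ = [2, 2, 1]  (obs o_2=0)
t=3: δ = [3.014e-04, 6.977e-04, 1.256e-03]  ψ = [0, 1, 0]  (obs o_3=2)
t=4: δ = [5.233e-05, 2.180e-04, 7.268e-05]  ψ = [2, 2, 1]  (obs o_4=2)
t=5: δ = [3.634e-05, 3.028e-05, 4.542e-06]  ψ = [1, 1, 1]  (obs o_5=0)
t=6: δ = [1.514e-06, 5.257e-06, 6.309e-06]  ψ = [0, 1, 0]  (obs o_6=2)
backtrack: best end state = 2; path = [0, 2, 0, 2, 1, 0, 2]

path = [0, 2, 0, 2, 1, 0, 2]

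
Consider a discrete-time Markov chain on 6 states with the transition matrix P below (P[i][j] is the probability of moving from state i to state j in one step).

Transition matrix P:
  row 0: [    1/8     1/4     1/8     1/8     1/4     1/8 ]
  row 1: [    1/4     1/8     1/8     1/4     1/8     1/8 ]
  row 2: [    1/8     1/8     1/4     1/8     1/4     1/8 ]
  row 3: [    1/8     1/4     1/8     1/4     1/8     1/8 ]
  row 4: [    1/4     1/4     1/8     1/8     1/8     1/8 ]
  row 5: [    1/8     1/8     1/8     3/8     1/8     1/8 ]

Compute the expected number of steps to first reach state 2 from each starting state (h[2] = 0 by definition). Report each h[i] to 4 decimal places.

First-step conditioning: h[2] = 0; for i ≠ 2, h[i] = 1 + Σ_k P[i][k]·h[k].
  h[0] = 1 + 1/8·h[0] + 1/4·h[1] + 1/8·h[3] + 1/4·h[4] + 1/8·h[5]
  h[1] = 1 + 1/4·h[0] + 1/8·h[1] + 1/4·h[3] + 1/8·h[4] + 1/8·h[5]
  h[3] = 1 + 1/8·h[0] + 1/4·h[1] + 1/4·h[3] + 1/8·h[4] + 1/8·h[5]
  h[4] = 1 + 1/4·h[0] + 1/4·h[1] + 1/8·h[3] + 1/8·h[4] + 1/8·h[5]
  h[5] = 1 + 1/8·h[0] + 1/8·h[1] + 3/8·h[3] + 1/8·h[4] + 1/8·h[5]
Solving the 5×5 linear system over states ≠ 2 gives exactly h = [8, 8, 0, 8, 8, 8] (h[2] = 0 is the target).

h = [8.0000, 8.0000, 0.0000, 8.0000, 8.0000, 8.0000]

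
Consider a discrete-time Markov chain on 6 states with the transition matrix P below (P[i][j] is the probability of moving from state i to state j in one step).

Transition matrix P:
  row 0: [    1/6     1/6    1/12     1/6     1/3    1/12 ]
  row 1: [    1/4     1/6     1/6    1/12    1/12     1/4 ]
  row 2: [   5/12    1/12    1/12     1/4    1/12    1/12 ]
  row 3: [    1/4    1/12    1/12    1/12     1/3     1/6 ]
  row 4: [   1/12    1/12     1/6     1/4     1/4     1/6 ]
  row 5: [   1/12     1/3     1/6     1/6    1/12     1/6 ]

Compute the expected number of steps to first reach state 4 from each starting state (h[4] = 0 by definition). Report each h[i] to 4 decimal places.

First-step conditioning: h[4] = 0; for i ≠ 4, h[i] = 1 + Σ_k P[i][k]·h[k].
  h[0] = 1 + 1/6·h[0] + 1/6·h[1] + 1/12·h[2] + 1/6·h[3] + 1/12·h[5]
  h[1] = 1 + 1/4·h[0] + 1/6·h[1] + 1/6·h[2] + 1/12·h[3] + 1/4·h[5]
  h[2] = 1 + 5/12·h[0] + 1/12·h[1] + 1/12·h[2] + 1/4·h[3] + 1/12·h[5]
  h[3] = 1 + 1/4·h[0] + 1/12·h[1] + 1/12·h[2] + 1/12·h[3] + 1/6·h[5]
  h[5] = 1 + 1/12·h[0] + 1/3·h[1] + 1/6·h[2] + 1/6·h[3] + 1/6·h[5]
Solving the 5×5 linear system over states ≠ 4 gives exactly h = [240324/55403, 318948/55403, 293892/55403, 240792/55403, 0, 325032/55403] (h[4] = 0 is the target).

h = [4.3377, 5.7569, 5.3046, 4.3462, 0.0000, 5.8667]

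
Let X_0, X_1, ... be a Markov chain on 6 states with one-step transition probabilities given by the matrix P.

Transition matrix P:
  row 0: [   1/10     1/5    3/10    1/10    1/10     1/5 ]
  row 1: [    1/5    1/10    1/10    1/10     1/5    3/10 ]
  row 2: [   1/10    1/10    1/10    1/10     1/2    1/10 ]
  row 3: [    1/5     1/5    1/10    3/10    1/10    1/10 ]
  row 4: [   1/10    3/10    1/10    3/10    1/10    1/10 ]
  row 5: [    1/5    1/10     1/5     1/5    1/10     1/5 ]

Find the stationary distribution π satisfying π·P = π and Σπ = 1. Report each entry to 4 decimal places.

π = [0.1525, 0.1694, 0.1471, 0.1897, 0.1758, 0.1657]

Balance equations π_j = Σ_i π_i·P[i][j]:
  π_0 = 1/10·π_0 + 1/5·π_1 + 1/10·π_2 + 1/5·π_3 + 1/10·π_4 + 1/5·π_5
  π_1 = 1/5·π_0 + 1/10·π_1 + 1/10·π_2 + 1/5·π_3 + 3/10·π_4 + 1/10·π_5
  π_2 = 3/10·π_0 + 1/10·π_1 + 1/10·π_2 + 1/10·π_3 + 1/10·π_4 + 1/5·π_5
  π_3 = 1/10·π_0 + 1/10·π_1 + 1/10·π_2 + 3/10·π_3 + 3/10·π_4 + 1/5·π_5
  π_4 = 1/10·π_0 + 1/5·π_1 + 1/2·π_2 + 1/10·π_3 + 1/10·π_4 + 1/10·π_5
  normalize: π_0 + π_1 + π_2 + π_3 + π_4 + π_5 = 1
Solving the linear system gives exactly π = [2157/14147, 2396/14147, 4161/28294, 2683/14147, 4973/28294, 2344/14147].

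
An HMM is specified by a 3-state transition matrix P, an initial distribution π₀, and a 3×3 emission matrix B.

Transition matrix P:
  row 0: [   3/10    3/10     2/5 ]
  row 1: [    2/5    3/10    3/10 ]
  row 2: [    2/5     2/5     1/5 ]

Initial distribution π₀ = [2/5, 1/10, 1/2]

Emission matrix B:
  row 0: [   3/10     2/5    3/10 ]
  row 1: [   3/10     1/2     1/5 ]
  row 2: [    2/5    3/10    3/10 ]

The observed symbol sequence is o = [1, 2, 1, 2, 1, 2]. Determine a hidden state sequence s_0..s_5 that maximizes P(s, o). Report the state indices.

t=0: δ = [1.600e-01, 5.000e-02, 1.500e-01]  (obs o_0=1)
t=1: δ = [1.800e-02, 1.200e-02, 1.920e-02]  ψ = [2, 2, 0]  (obs o_1=2)
t=2: δ = [3.072e-03, 3.840e-03, 2.160e-03]  ψ = [2, 2, 0]  (obs o_2=1)
t=3: δ = [4.608e-04, 2.304e-04, 3.686e-04]  ψ = [1, 1, 0]  (obs o_3=2)
t=4: δ = [5.898e-05, 7.373e-05, 5.530e-05]  ψ = [2, 2, 0]  (obs o_4=1)
t=5: δ = [8.847e-06, 4.424e-06, 7.078e-06]  ψ = [1, 1, 0]  (obs o_5=2)
backtrack: best end state = 0; path = [0, 2, 0, 2, 1, 0]

path = [0, 2, 0, 2, 1, 0]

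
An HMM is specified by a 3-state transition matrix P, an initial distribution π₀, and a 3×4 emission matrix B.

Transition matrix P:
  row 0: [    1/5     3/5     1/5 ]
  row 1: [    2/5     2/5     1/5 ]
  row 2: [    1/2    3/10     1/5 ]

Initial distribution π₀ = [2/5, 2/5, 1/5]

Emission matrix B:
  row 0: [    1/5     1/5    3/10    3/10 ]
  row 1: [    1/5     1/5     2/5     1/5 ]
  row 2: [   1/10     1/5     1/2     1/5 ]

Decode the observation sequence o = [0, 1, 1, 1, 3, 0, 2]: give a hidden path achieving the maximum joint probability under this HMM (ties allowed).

t=0: δ = [8.000e-02, 8.000e-02, 2.000e-02]  (obs o_0=0)
t=1: δ = [6.400e-03, 9.600e-03, 3.200e-03]  ψ = [1, 0, 0]  (obs o_1=1)
t=2: δ = [7.680e-04, 7.680e-04, 3.840e-04]  ψ = [1, 0, 1]  (obs o_2=1)
t=3: δ = [6.144e-05, 9.216e-05, 3.072e-05]  ψ = [1, 0, 0]  (obs o_3=1)
t=4: δ = [1.106e-05, 7.373e-06, 3.686e-06]  ψ = [1, 0, 1]  (obs o_4=3)
t=5: δ = [5.898e-07, 1.327e-06, 2.212e-07]  ψ = [1, 0, 0]  (obs o_5=0)
t=6: δ = [1.593e-07, 2.123e-07, 1.327e-07]  ψ = [1, 1, 1]  (obs o_6=2)
backtrack: best end state = 1; path = [0, 1, 0, 1, 0, 1, 1]

path = [0, 1, 0, 1, 0, 1, 1]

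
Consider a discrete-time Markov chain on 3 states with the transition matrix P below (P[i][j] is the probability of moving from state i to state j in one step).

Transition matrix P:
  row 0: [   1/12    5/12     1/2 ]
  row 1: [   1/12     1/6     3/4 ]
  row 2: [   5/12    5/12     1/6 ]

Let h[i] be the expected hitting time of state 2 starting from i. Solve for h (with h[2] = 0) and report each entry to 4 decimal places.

h = [1.7143, 1.3714, 0.0000]

First-step conditioning: h[2] = 0; for i ≠ 2, h[i] = 1 + Σ_k P[i][k]·h[k].
  h[0] = 1 + 1/12·h[0] + 5/12·h[1]
  h[1] = 1 + 1/12·h[0] + 1/6·h[1]
Solving the 2×2 linear system over states ≠ 2 gives exactly h = [12/7, 48/35, 0] (h[2] = 0 is the target).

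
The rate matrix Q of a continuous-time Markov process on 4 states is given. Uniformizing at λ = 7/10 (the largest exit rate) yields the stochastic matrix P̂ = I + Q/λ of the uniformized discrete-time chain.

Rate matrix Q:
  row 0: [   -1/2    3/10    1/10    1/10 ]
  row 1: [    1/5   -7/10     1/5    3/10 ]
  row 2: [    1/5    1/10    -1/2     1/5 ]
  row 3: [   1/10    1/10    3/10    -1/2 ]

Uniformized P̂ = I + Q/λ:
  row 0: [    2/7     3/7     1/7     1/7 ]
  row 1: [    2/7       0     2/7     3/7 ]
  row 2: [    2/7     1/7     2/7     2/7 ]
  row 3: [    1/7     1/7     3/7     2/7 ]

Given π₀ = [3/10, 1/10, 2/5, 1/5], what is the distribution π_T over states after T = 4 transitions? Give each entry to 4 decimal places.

t=0: π = [0.3000, 0.1000, 0.4000, 0.2000]
t=1: π = [0.2571, 0.2143, 0.2714, 0.2571]
t=2: π = [0.2490, 0.1857, 0.2857, 0.2796]
t=3: π = [0.2458, 0.1875, 0.2901, 0.2767]
t=4: π = [0.2462, 0.1863, 0.2901, 0.2774]

π = [0.2462, 0.1863, 0.2901, 0.2774]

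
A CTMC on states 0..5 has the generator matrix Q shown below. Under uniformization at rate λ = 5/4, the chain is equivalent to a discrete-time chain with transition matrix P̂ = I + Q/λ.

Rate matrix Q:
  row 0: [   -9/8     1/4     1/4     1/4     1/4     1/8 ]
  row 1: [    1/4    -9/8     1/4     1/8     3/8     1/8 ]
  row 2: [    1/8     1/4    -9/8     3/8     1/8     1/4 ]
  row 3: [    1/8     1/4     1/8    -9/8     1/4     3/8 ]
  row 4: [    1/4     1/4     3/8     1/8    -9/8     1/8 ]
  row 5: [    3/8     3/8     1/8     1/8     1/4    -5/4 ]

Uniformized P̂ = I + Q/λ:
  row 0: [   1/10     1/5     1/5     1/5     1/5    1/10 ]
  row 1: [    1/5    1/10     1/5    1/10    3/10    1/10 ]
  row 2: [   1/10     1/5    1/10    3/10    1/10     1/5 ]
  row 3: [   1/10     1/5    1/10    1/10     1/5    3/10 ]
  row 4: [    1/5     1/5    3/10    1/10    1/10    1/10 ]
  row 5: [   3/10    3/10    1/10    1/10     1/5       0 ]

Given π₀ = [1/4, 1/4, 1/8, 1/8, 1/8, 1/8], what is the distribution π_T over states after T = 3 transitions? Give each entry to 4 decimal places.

t=0: π = [0.2500, 0.2500, 0.1250, 0.1250, 0.1250, 0.1250]
t=1: π = [0.1625, 0.1875, 0.1750, 0.1500, 0.2000, 0.1250]
t=2: π = [0.1638, 0.1938, 0.1750, 0.1513, 0.1813, 0.1350]
t=3: π = [0.1645, 0.1941, 0.1720, 0.1514, 0.1838, 0.1343]

π = [0.1645, 0.1941, 0.1720, 0.1514, 0.1838, 0.1343]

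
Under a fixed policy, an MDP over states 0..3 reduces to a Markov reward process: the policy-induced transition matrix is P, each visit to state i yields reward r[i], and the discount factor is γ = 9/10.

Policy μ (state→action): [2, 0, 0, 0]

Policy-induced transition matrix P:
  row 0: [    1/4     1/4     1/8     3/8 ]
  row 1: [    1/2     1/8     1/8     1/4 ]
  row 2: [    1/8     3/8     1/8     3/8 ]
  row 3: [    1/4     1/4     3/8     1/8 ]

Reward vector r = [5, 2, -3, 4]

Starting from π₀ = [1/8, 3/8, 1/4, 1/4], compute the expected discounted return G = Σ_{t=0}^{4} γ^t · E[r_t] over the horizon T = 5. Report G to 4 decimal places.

G = 9.2724

t=0: π = [0.1250, 0.3750, 0.2500, 0.2500], E[r] = 1.6250, γ^t·E[r] = 1.625000, running G = 1.625000
t=1: π = [0.3125, 0.2344, 0.1875, 0.2656], E[r] = 2.5313, γ^t·E[r] = 2.278125, running G = 3.903125
t=2: π = [0.2852, 0.2441, 0.1914, 0.2793], E[r] = 2.4570, γ^t·E[r] = 1.990195, running G = 5.893320
t=3: π = [0.2871, 0.2434, 0.1948, 0.2747], E[r] = 2.4365, γ^t·E[r] = 1.776226, running G = 7.669546
t=4: π = [0.2865, 0.2439, 0.1937, 0.2759], E[r] = 2.4430, γ^t·E[r] = 1.602848, running G = 9.272394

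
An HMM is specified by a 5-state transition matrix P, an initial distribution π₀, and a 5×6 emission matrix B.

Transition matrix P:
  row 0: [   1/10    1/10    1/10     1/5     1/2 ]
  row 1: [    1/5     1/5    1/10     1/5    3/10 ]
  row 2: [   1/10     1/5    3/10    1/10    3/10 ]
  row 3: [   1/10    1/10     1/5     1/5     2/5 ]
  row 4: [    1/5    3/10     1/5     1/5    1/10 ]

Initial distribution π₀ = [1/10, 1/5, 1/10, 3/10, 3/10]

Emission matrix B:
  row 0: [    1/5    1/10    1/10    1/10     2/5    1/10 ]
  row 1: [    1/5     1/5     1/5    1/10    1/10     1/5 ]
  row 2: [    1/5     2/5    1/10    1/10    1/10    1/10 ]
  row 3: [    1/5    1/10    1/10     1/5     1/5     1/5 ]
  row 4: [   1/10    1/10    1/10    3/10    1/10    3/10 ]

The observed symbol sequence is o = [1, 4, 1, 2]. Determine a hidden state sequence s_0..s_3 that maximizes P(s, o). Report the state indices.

t=0: δ = [1.000e-02, 4.000e-02, 4.000e-02, 3.000e-02, 3.000e-02]  (obs o_0=1)
t=1: δ = [3.200e-03, 9.000e-04, 1.200e-03, 1.600e-03, 1.200e-03]  ψ = [1, 4, 2, 1, 1]  (obs o_1=4)
t=2: δ = [3.200e-05, 7.200e-05, 1.440e-04, 6.400e-05, 1.600e-04]  ψ = [0, 4, 2, 0, 0]  (obs o_2=1)
t=3: δ = [3.200e-06, 9.600e-06, 4.320e-06, 3.200e-06, 4.320e-06]  ψ = [4, 4, 2, 4, 2]  (obs o_3=2)
backtrack: best end state = 1; path = [1, 0, 4, 1]

path = [1, 0, 4, 1]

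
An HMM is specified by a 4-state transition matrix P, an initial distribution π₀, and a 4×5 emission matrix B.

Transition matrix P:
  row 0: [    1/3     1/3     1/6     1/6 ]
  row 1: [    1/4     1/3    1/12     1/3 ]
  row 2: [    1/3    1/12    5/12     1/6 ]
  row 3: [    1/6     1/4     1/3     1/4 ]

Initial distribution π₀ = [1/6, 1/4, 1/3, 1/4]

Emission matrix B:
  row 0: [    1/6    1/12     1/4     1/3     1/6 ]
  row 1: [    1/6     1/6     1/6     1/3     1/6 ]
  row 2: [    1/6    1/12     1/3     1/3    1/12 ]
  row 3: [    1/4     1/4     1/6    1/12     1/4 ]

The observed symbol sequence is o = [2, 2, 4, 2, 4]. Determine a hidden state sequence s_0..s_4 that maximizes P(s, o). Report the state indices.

t=0: δ = [4.167e-02, 4.167e-02, 1.111e-01, 4.167e-02]  (obs o_0=2)
t=1: δ = [9.259e-03, 2.315e-03, 1.543e-02, 3.086e-03]  ψ = [2, 0, 2, 2]  (obs o_1=2)
t=2: δ = [8.573e-04, 5.144e-04, 5.358e-04, 6.430e-04]  ψ = [2, 0, 2, 2]  (obs o_2=4)
t=3: δ = [7.144e-05, 4.763e-05, 7.442e-05, 2.858e-05]  ψ = [0, 0, 2, 1]  (obs o_3=2)
t=4: δ = [4.135e-06, 3.969e-06, 2.584e-06, 3.969e-06]  ψ = [2, 0, 2, 1]  (obs o_4=4)
backtrack: best end state = 0; path = [2, 2, 2, 2, 0]

path = [2, 2, 2, 2, 0]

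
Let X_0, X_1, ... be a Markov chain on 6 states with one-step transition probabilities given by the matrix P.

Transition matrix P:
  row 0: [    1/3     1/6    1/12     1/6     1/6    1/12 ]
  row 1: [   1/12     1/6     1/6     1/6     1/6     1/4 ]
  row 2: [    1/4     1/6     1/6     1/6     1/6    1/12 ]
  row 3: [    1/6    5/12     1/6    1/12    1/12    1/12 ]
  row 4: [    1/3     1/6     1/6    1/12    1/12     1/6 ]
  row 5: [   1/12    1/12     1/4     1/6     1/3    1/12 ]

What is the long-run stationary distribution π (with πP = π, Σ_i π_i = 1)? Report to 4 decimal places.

Balance equations π_j = Σ_i π_i·P[i][j]:
  π_0 = 1/3·π_0 + 1/12·π_1 + 1/4·π_2 + 1/6·π_3 + 1/3·π_4 + 1/12·π_5
  π_1 = 1/6·π_0 + 1/6·π_1 + 1/6·π_2 + 5/12·π_3 + 1/6·π_4 + 1/12·π_5
  π_2 = 1/12·π_0 + 1/6·π_1 + 1/6·π_2 + 1/6·π_3 + 1/6·π_4 + 1/4·π_5
  π_3 = 1/6·π_0 + 1/6·π_1 + 1/6·π_2 + 1/12·π_3 + 1/12·π_4 + 1/6·π_5
  π_4 = 1/6·π_0 + 1/6·π_1 + 1/6·π_2 + 1/12·π_3 + 1/12·π_4 + 1/3·π_5
  normalize: π_0 + π_1 + π_2 + π_3 + π_4 + π_5 = 1
Solving the linear system gives exactly π = [4808/22209, 2317/12114, 21235/133254, 856/6057, 986/6057, 260/2019].

π = [0.2165, 0.1913, 0.1594, 0.1413, 0.1628, 0.1288]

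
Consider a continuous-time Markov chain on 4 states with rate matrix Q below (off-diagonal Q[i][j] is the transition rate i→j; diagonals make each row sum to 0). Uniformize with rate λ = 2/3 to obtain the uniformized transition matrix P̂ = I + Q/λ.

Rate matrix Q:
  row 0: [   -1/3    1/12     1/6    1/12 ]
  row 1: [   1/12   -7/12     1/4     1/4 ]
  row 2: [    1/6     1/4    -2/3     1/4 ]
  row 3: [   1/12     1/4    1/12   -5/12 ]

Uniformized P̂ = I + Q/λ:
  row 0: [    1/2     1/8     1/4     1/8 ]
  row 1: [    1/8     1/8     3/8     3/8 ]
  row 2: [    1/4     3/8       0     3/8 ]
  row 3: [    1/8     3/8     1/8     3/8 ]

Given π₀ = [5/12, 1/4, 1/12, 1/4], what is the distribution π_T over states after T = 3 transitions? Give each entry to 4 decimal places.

t=0: π = [0.4167, 0.2500, 0.0833, 0.2500]
t=1: π = [0.2917, 0.2083, 0.2292, 0.2708]
t=2: π = [0.2630, 0.2500, 0.1849, 0.3021]
t=3: π = [0.2467, 0.2467, 0.1973, 0.3092]

π = [0.2467, 0.2467, 0.1973, 0.3092]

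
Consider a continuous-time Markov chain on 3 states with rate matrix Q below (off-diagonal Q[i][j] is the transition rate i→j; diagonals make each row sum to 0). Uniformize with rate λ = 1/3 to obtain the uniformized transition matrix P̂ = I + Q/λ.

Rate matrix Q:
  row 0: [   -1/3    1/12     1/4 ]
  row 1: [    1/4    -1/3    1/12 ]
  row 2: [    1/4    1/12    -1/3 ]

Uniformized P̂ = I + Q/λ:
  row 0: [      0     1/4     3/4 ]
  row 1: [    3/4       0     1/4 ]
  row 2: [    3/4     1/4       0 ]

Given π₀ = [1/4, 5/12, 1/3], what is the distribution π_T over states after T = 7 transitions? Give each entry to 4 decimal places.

π = [0.4524, 0.2000, 0.3476]

t=0: π = [0.2500, 0.4167, 0.3333]
t=1: π = [0.5625, 0.1458, 0.2917]
t=2: π = [0.3281, 0.2135, 0.4583]
t=3: π = [0.5039, 0.1966, 0.2995]
t=4: π = [0.3721, 0.2008, 0.4271]
t=5: π = [0.4709, 0.1998, 0.3293]
t=6: π = [0.3968, 0.2001, 0.4032]
t=7: π = [0.4524, 0.2000, 0.3476]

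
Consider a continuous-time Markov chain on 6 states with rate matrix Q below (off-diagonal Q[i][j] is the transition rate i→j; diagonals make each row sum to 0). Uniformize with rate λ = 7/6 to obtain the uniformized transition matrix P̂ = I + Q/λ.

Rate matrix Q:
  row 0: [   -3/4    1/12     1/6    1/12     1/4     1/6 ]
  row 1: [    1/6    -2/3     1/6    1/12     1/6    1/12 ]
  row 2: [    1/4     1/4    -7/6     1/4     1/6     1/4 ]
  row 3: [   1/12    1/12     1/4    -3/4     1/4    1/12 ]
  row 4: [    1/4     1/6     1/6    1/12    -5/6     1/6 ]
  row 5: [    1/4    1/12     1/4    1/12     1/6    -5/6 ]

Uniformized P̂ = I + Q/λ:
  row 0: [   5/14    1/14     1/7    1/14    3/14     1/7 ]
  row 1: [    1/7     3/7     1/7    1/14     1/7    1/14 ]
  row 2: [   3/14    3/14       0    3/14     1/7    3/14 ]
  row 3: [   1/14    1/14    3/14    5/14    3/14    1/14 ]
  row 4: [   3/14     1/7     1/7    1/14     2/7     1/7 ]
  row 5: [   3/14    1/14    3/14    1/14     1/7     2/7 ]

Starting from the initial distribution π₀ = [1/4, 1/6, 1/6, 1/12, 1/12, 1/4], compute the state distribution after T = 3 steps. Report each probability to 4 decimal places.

π = [0.2159, 0.1635, 0.1426, 0.1279, 0.1950, 0.1551]

t=0: π = [0.2500, 0.1667, 0.1667, 0.0833, 0.0833, 0.2500]
t=1: π = [0.2262, 0.1607, 0.1429, 0.1190, 0.1786, 0.1726]
t=2: π = [0.2181, 0.1620, 0.1433, 0.1259, 0.1930, 0.1577]
t=3: π = [0.2159, 0.1635, 0.1426, 0.1279, 0.1950, 0.1551]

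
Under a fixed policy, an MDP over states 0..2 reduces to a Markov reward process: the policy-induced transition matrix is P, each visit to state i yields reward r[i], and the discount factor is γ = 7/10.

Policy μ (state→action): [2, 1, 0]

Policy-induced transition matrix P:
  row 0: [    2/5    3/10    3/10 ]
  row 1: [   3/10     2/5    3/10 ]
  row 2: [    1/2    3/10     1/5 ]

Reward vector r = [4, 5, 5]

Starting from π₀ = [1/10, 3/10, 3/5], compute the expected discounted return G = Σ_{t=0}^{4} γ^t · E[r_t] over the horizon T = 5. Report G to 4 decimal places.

t=0: π = [0.1000, 0.3000, 0.6000], E[r] = 4.9000, γ^t·E[r] = 4.900000, running G = 4.900000
t=1: π = [0.4300, 0.3300, 0.2400], E[r] = 4.5700, γ^t·E[r] = 3.199000, running G = 8.099000
t=2: π = [0.3910, 0.3330, 0.2760], E[r] = 4.6090, γ^t·E[r] = 2.258410, running G = 10.357410
t=3: π = [0.3943, 0.3333, 0.2724], E[r] = 4.6057, γ^t·E[r] = 1.579755, running G = 11.937165
t=4: π = [0.3939, 0.3333, 0.2728], E[r] = 4.6061, γ^t·E[r] = 1.105922, running G = 13.043087

G = 13.0431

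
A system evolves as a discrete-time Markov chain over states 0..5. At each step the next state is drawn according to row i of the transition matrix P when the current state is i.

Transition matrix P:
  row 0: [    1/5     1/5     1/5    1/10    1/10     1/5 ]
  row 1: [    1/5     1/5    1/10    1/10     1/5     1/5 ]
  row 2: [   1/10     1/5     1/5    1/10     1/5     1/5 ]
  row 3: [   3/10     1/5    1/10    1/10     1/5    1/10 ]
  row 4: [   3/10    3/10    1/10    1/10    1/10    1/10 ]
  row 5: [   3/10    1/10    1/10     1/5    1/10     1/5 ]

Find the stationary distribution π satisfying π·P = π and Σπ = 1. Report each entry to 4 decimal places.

Balance equations π_j = Σ_i π_i·P[i][j]:
  π_0 = 1/5·π_0 + 1/5·π_1 + 1/10·π_2 + 3/10·π_3 + 3/10·π_4 + 3/10·π_5
  π_1 = 1/5·π_0 + 1/5·π_1 + 1/5·π_2 + 1/5·π_3 + 3/10·π_4 + 1/10·π_5
  π_2 = 1/5·π_0 + 1/10·π_1 + 1/5·π_2 + 1/10·π_3 + 1/10·π_4 + 1/10·π_5
  π_3 = 1/10·π_0 + 1/10·π_1 + 1/10·π_2 + 1/10·π_3 + 1/10·π_4 + 1/5·π_5
  π_4 = 1/10·π_0 + 1/5·π_1 + 1/5·π_2 + 1/5·π_3 + 1/10·π_4 + 1/10·π_5
  normalize: π_0 + π_1 + π_2 + π_3 + π_4 + π_5 = 1
Solving the linear system gives exactly π = [7742/33667, 6637/33667, 4601/33667, 11855/101001, 14657/101001, 17549/101001].

π = [0.2300, 0.1971, 0.1367, 0.1174, 0.1451, 0.1738]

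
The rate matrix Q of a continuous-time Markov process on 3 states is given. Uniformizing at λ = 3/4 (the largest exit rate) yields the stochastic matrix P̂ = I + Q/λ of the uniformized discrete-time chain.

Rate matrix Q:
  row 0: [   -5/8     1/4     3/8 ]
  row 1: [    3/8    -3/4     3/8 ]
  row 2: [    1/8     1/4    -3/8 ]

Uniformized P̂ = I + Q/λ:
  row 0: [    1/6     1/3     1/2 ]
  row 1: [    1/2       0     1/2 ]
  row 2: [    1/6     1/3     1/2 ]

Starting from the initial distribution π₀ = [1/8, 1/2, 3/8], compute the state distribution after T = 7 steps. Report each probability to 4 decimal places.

π = [0.2501, 0.2499, 0.5000]

t=0: π = [0.1250, 0.5000, 0.3750]
t=1: π = [0.3333, 0.1667, 0.5000]
t=2: π = [0.2222, 0.2778, 0.5000]
t=3: π = [0.2593, 0.2407, 0.5000]
t=4: π = [0.2469, 0.2531, 0.5000]
t=5: π = [0.2510, 0.2490, 0.5000]
t=6: π = [0.2497, 0.2503, 0.5000]
t=7: π = [0.2501, 0.2499, 0.5000]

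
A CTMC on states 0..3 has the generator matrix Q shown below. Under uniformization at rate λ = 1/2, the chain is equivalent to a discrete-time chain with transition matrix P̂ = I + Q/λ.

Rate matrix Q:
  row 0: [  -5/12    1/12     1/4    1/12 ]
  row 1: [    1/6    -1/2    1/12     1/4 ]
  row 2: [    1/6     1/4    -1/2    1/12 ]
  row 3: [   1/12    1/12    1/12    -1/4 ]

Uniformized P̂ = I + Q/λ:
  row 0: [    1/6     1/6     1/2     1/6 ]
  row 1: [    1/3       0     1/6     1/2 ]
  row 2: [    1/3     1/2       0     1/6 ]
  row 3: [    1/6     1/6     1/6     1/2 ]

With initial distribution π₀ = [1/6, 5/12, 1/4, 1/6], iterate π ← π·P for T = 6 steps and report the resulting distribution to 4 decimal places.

π = [0.2357, 0.2026, 0.2101, 0.3516]

t=0: π = [0.1667, 0.4167, 0.2500, 0.1667]
t=1: π = [0.2778, 0.1806, 0.1806, 0.3611]
t=2: π = [0.2269, 0.1968, 0.2292, 0.3472]
t=3: π = [0.2377, 0.2103, 0.2041, 0.3480]
t=4: π = [0.2357, 0.1997, 0.2119, 0.3528]
t=5: π = [0.2353, 0.2040, 0.2099, 0.3508]
t=6: π = [0.2357, 0.2026, 0.2101, 0.3516]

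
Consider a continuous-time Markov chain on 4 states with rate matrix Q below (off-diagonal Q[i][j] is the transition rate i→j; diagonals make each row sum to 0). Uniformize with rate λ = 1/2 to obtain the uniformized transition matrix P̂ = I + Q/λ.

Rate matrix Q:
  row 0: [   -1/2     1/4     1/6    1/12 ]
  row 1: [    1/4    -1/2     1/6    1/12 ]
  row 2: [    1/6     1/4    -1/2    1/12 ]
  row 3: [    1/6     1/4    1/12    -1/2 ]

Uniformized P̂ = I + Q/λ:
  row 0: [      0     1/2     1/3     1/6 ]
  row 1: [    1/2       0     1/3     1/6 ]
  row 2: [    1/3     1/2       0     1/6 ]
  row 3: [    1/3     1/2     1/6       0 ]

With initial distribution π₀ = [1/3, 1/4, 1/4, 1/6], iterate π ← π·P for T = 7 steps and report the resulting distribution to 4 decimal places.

π = [0.2910, 0.3340, 0.2321, 0.1429]

t=0: π = [0.3333, 0.2500, 0.2500, 0.1667]
t=1: π = [0.2639, 0.3750, 0.2222, 0.1389]
t=2: π = [0.3079, 0.3125, 0.2361, 0.1435]
t=3: π = [0.2828, 0.3438, 0.2307, 0.1427]
t=4: π = [0.2964, 0.3281, 0.2326, 0.1429]
t=5: π = [0.2892, 0.3359, 0.2320, 0.1429]
t=6: π = [0.2929, 0.3320, 0.2322, 0.1429]
t=7: π = [0.2910, 0.3340, 0.2321, 0.1429]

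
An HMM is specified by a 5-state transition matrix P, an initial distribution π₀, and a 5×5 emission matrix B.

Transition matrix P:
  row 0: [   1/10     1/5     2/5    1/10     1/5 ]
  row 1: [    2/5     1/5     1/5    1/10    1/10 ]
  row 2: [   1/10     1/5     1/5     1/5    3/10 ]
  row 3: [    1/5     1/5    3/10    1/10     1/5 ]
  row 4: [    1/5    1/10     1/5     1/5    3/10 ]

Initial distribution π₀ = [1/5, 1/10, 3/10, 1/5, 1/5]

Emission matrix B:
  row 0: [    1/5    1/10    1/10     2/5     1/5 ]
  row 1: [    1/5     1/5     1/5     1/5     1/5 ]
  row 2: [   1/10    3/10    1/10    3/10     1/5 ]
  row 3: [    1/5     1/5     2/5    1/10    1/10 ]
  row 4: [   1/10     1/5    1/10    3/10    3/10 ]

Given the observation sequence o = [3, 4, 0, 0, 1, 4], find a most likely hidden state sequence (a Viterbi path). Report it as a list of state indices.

t=0: δ = [8.000e-02, 2.000e-02, 9.000e-02, 2.000e-02, 6.000e-02]  (obs o_0=3)
t=1: δ = [2.400e-03, 3.600e-03, 6.400e-03, 1.800e-03, 8.100e-03]  ψ = [4, 2, 0, 2, 2]  (obs o_1=4)
t=2: δ = [3.240e-04, 2.560e-04, 1.620e-04, 3.240e-04, 2.430e-04]  ψ = [4, 2, 4, 4, 4]  (obs o_2=0)
t=3: δ = [2.048e-05, 1.296e-05, 1.296e-05, 9.720e-06, 7.290e-06]  ψ = [1, 0, 0, 4, 4]  (obs o_3=0)
t=4: δ = [5.184e-07, 8.192e-07, 2.458e-06, 5.184e-07, 8.192e-07]  ψ = [1, 0, 0, 2, 0]  (obs o_4=1)
t=5: δ = [6.554e-08, 9.830e-08, 9.830e-08, 4.915e-08, 2.212e-07]  ψ = [1, 2, 2, 2, 2]  (obs o_5=4)
backtrack: best end state = 4; path = [0, 2, 1, 0, 2, 4]

path = [0, 2, 1, 0, 2, 4]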